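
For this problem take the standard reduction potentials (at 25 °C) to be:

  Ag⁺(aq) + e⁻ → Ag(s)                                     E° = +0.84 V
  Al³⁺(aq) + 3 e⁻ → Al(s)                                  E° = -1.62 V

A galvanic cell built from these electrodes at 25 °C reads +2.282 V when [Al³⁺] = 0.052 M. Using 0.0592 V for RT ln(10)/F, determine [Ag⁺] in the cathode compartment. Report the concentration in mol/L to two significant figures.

Ag⁺/Ag is the cathode, Al³⁺/Al the anode: E°cell = +2.46 V, n = 3.
Overall reaction: 3 Ag⁺(aq) + Al(s) → 3 Ag(s) + Al³⁺(aq); Q = [Al³⁺]^1/[Ag⁺]^3.
From E = E° − (0.0592/n) log Q: log Q = (E° − E)·n/0.0592 = (+2.46 − (+2.282))·3/0.0592 = 9.0203.
So 3·log[Ag⁺] = 1·log(0.052) − log Q = -1.2840 − (9.0203) = -10.3043; log[Ag⁺] = -10.3043 / 3 = -3.4348; [Ag⁺] = 10^(-3.4348) ≈ 0.00037 M.

0.00037 M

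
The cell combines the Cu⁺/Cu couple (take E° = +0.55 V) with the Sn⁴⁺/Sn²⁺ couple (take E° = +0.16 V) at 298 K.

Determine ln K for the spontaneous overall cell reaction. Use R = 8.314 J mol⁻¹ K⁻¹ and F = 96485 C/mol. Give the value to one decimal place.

Cathode: Cu⁺/Cu; anode: Sn⁴⁺/Sn²⁺. E°cell = (+0.55) − (+0.16) = +0.39 V, with n = 2.
ΔG° = −nFE° = −RT ln K, so ln K = nFE°/(RT) = (2)(96485)(+0.39) / ((8.314)(298)) = 30.376.

30.4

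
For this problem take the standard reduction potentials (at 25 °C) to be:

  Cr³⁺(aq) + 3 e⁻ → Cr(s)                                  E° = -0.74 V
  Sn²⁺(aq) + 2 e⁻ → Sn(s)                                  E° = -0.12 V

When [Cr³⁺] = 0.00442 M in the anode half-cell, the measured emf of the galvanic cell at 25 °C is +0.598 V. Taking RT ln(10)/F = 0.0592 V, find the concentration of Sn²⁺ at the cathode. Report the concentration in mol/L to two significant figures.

0.0049 M

Sn²⁺/Sn is the cathode, Cr³⁺/Cr the anode: E°cell = +0.62 V, n = 6.
Overall reaction: 3 Sn²⁺(aq) + 2 Cr(s) → 3 Sn(s) + 2 Cr³⁺(aq); Q = [Cr³⁺]^2/[Sn²⁺]^3.
From E = E° − (0.0592/n) log Q: log Q = (E° − E)·n/0.0592 = (+0.62 − (+0.598))·6/0.0592 = 2.2297.
So 3·log[Sn²⁺] = 2·log(0.00442) − log Q = -4.7092 − (2.2297) = -6.9389; log[Sn²⁺] = -6.9389 / 3 = -2.3130; [Sn²⁺] = 10^(-2.3130) ≈ 0.0049 M.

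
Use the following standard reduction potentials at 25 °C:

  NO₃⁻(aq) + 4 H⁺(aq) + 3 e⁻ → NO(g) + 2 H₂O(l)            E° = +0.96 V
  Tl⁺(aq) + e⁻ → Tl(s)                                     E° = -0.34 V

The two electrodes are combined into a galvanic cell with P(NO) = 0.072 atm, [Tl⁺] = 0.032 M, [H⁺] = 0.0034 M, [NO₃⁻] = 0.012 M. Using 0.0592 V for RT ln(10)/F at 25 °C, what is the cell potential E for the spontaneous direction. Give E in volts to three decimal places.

+1.178 V

NO₃⁻/NO is the cathode (higher E°), Tl⁺/Tl the anode: E°cell = +0.96 − (-0.34) = +1.30 V, n = 3.
Overall: NO₃⁻(aq) + 4 H⁺(aq) + 3 Tl(s) → NO(g) + 2 H₂O(l) + 3 Tl⁺(aq)
Q = P(NO)·[Tl⁺]^3 / ([NO₃⁻]·[H⁺]^4); log Q = 6.168.
E = E° − (0.0592/n) log Q = +1.30 − (0.0592/3)(6.168) = +1.178 V.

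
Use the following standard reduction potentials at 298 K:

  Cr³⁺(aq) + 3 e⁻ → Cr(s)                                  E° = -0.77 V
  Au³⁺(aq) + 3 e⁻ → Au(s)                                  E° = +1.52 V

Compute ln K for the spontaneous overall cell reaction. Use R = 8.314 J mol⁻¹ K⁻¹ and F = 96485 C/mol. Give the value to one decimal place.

267.5

Cathode: Au³⁺/Au; anode: Cr³⁺/Cr. E°cell = (+1.52) − (-0.77) = +2.29 V, with n = 3.
ΔG° = −nFE° = −RT ln K, so ln K = nFE°/(RT) = (3)(96485)(+2.29) / ((8.314)(298)) = 267.541.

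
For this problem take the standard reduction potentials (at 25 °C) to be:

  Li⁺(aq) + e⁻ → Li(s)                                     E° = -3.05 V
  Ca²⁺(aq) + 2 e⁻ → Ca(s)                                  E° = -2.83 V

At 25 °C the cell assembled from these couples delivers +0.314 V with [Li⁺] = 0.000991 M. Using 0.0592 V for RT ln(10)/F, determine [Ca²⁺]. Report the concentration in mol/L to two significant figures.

Ca²⁺/Ca is the cathode, Li⁺/Li the anode: E°cell = +0.22 V, n = 2.
Overall reaction: Ca²⁺(aq) + 2 Li(s) → Ca(s) + 2 Li⁺(aq); Q = [Li⁺]^2/[Ca²⁺]^1.
From E = E° − (0.0592/n) log Q: log Q = (E° − E)·n/0.0592 = (+0.22 − (+0.314))·2/0.0592 = -3.1757.
So 1·log[Ca²⁺] = 2·log(0.000991) − log Q = -6.0079 − (-3.1757) = -2.8322; [Ca²⁺] = 10^(-2.8322) ≈ 0.0015 M.

0.0015 M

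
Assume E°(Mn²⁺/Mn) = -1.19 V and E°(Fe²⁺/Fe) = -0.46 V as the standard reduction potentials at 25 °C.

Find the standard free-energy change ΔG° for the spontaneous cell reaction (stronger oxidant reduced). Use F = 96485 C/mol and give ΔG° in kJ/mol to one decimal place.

Fe²⁺/Fe (E° = -0.46 V) is the cathode; Mn²⁺/Mn (E° = -1.19 V) is the anode, so E°cell = +0.73 V.
Balancing electrons gives n = 2 (lcm of 2 and 2).
ΔG° = −nFE° = −(2)(96485)(+0.73) = -140,868 J = -140.9 kJ/mol.

-140.9 kJ/mol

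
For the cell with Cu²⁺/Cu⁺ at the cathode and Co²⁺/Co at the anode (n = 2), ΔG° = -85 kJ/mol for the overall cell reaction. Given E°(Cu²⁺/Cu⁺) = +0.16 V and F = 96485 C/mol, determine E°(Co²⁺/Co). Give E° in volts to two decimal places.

-0.28 V

E°cell = −ΔG°/(nF) = −(-85×10³)/((2)(96485)) = +0.440 V.
Since Cu²⁺/Cu⁺ is the cathode and Co²⁺/Co the anode, E°cell = E°(Cu²⁺/Cu⁺) − E°(Co²⁺/Co).
So E°(Co²⁺/Co) = E°(Cu²⁺/Cu⁺) − E°cell = (+0.16) − (+0.440) = -0.28 V.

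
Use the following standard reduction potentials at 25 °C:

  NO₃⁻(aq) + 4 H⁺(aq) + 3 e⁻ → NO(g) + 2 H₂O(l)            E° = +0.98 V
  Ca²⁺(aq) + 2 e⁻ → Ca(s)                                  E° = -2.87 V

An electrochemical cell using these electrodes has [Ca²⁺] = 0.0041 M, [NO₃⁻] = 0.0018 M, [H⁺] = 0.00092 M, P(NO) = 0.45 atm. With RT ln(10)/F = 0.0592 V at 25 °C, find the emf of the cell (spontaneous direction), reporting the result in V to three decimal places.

NO₃⁻/NO is the cathode (higher E°), Ca²⁺/Ca the anode: E°cell = +0.98 − (-2.87) = +3.85 V, n = 6.
Overall: 2 NO₃⁻(aq) + 8 H⁺(aq) + 3 Ca(s) → 2 NO(g) + 4 H₂O(l) + 3 Ca²⁺(aq)
Q = P(NO)^2·[Ca²⁺]^3 / ([NO₃⁻]^2·[H⁺]^8); log Q = 21.924.
E = E° − (0.0592/n) log Q = +3.85 − (0.0592/6)(21.924) = +3.634 V.

+3.634 V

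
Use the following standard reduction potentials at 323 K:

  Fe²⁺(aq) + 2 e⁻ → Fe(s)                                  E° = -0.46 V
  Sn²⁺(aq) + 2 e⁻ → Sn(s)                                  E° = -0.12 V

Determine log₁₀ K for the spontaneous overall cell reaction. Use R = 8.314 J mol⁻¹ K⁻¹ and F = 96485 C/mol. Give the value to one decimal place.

Cathode: Sn²⁺/Sn; anode: Fe²⁺/Fe. E°cell = (-0.12) − (-0.46) = +0.34 V, with n = 2.
ΔG° = −nFE° = −RT ln K, so ln K = nFE°/(RT) = (2)(96485)(+0.34) / ((8.314)(323)) = 24.432.
log₁₀ K = 24.432 / ln 10 = 10.6.

10.6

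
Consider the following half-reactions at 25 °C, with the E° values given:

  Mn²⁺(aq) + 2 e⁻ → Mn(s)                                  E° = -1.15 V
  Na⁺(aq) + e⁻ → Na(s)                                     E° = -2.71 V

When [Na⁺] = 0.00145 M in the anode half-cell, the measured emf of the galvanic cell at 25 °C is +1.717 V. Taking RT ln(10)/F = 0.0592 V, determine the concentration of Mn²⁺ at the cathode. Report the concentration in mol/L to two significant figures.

0.42 M

Mn²⁺/Mn is the cathode, Na⁺/Na the anode: E°cell = +1.56 V, n = 2.
Overall reaction: Mn²⁺(aq) + 2 Na(s) → Mn(s) + 2 Na⁺(aq); Q = [Na⁺]^2/[Mn²⁺]^1.
From E = E° − (0.0592/n) log Q: log Q = (E° − E)·n/0.0592 = (+1.56 − (+1.717))·2/0.0592 = -5.3041.
So 1·log[Mn²⁺] = 2·log(0.00145) − log Q = -5.6773 − (-5.3041) = -0.3732; [Mn²⁺] = 10^(-0.3732) ≈ 0.42 M.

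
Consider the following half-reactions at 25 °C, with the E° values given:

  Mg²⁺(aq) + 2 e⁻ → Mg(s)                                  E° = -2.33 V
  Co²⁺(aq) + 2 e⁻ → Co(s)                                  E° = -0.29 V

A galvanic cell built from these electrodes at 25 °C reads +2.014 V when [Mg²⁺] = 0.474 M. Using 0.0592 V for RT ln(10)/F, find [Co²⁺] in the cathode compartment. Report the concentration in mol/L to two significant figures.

Co²⁺/Co is the cathode, Mg²⁺/Mg the anode: E°cell = +2.04 V, n = 2.
Overall reaction: Co²⁺(aq) + Mg(s) → Co(s) + Mg²⁺(aq); Q = [Mg²⁺]^1/[Co²⁺]^1.
From E = E° − (0.0592/n) log Q: log Q = (E° − E)·n/0.0592 = (+2.04 − (+2.014))·2/0.0592 = 0.8784.
So 1·log[Co²⁺] = 1·log(0.474) − log Q = -0.3242 − (0.8784) = -1.2026; [Co²⁺] = 10^(-1.2026) ≈ 0.063 M.

0.063 M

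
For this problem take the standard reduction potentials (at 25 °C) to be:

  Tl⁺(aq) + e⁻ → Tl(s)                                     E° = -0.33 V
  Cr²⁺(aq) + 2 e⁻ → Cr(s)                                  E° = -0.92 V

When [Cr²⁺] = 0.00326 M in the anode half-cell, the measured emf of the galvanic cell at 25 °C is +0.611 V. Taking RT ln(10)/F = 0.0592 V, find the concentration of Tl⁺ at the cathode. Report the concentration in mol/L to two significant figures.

Tl⁺/Tl is the cathode, Cr²⁺/Cr the anode: E°cell = +0.59 V, n = 2.
Overall reaction: 2 Tl⁺(aq) + Cr(s) → 2 Tl(s) + Cr²⁺(aq); Q = [Cr²⁺]^1/[Tl⁺]^2.
From E = E° − (0.0592/n) log Q: log Q = (E° − E)·n/0.0592 = (+0.59 − (+0.611))·2/0.0592 = -0.7095.
So 2·log[Tl⁺] = 1·log(0.00326) − log Q = -2.4868 − (-0.7095) = -1.7773; log[Tl⁺] = -1.7773 / 2 = -0.8887; [Tl⁺] = 10^(-0.8887) ≈ 0.13 M.

0.13 M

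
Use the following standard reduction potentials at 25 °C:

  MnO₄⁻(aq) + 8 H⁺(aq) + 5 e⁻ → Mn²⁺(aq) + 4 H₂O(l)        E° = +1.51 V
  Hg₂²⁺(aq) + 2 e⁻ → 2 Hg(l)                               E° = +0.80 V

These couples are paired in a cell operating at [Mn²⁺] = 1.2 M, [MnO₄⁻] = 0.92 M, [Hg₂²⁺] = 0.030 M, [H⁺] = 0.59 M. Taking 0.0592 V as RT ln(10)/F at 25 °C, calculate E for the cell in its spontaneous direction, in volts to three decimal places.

MnO₄⁻/Mn²⁺ is the cathode (higher E°), Hg₂²⁺/Hg the anode: E°cell = +1.51 − (+0.80) = +0.71 V, n = 10.
Overall: 2 MnO₄⁻(aq) + 16 H⁺(aq) + 10 Hg(l) → 2 Mn²⁺(aq) + 8 H₂O(l) + 5 Hg₂²⁺(aq)
Q = [Mn²⁺]^2·[Hg₂²⁺]^5 / ([MnO₄⁻]^2·[H⁺]^16); log Q = -3.717.
E = E° − (0.0592/n) log Q = +0.71 − (0.0592/10)(-3.717) = +0.732 V.

+0.732 V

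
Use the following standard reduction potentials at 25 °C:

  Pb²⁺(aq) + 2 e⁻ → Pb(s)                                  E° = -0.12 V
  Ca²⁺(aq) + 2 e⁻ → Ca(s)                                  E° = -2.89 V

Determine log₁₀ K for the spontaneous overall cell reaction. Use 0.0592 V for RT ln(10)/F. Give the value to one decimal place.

Cathode: Pb²⁺/Pb; anode: Ca²⁺/Ca. E°cell = +2.77 V, n = 2.
log K = nE°cell / 0.0592 = (2)(+2.77) / 0.0592 = 93.6.

93.6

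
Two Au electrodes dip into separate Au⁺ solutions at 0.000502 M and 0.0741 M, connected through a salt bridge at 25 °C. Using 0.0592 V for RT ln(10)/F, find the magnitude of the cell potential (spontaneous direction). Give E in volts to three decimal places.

+0.128 V

For a concentration cell E°cell = 0. The 0.0741 M side is the cathode (reduction is favoured where [Au⁺] is higher).
With n = 1, E = −(0.0592/1) log([Au⁺]ₐₙ/[Au⁺]꜀ₐₜ) = −(0.0592/1) log(0.000502/0.0741) = −(0.0592/1)(-2.169) = +0.128 V.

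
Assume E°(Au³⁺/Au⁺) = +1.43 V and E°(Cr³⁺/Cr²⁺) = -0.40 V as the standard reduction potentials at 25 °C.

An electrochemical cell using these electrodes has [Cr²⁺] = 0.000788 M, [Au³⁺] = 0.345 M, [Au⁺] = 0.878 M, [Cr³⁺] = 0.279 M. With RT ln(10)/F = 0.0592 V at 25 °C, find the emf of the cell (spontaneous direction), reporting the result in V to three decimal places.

Au³⁺/Au⁺ is the cathode (higher E°), Cr³⁺/Cr²⁺ the anode: E°cell = +1.43 − (-0.40) = +1.83 V, n = 2.
Overall: Au³⁺(aq) + 2 Cr²⁺(aq) → Au⁺(aq) + 2 Cr³⁺(aq)
Q = [Au⁺]·[Cr³⁺]^2 / ([Au³⁺]·[Cr²⁺]^2); log Q = 5.504.
E = E° − (0.0592/n) log Q = +1.83 − (0.0592/2)(5.504) = +1.667 V.

+1.667 V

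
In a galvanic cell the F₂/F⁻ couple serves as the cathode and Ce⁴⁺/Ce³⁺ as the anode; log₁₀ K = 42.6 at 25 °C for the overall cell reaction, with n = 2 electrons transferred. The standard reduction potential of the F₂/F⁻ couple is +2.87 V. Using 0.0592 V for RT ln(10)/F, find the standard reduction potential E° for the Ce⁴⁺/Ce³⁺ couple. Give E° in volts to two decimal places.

E°cell = (0.0592/n)·log K = (0.0592/2)(42.6) = +1.261 V.
Since F₂/F⁻ is the cathode and Ce⁴⁺/Ce³⁺ the anode, E°cell = E°(F₂/F⁻) − E°(Ce⁴⁺/Ce³⁺).
So E°(Ce⁴⁺/Ce³⁺) = E°(F₂/F⁻) − E°cell = (+2.87) − (+1.261) = +1.61 V.

+1.61 V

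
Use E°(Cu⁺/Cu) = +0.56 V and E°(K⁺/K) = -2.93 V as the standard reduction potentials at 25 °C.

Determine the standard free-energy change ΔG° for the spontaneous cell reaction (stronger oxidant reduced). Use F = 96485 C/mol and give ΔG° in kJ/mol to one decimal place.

-336.7 kJ/mol

Cu⁺/Cu (E° = +0.56 V) is the cathode; K⁺/K (E° = -2.93 V) is the anode, so E°cell = +3.49 V.
Balancing electrons gives n = 1 (lcm of 1 and 1).
ΔG° = −nFE° = −(1)(96485)(+3.49) = -336,733 J = -336.7 kJ/mol.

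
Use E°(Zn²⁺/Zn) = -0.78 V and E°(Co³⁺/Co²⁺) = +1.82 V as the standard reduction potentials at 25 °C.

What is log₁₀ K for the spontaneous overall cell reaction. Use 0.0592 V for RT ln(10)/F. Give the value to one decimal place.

Cathode: Co³⁺/Co²⁺; anode: Zn²⁺/Zn. E°cell = +2.60 V, n = 2.
log K = nE°cell / 0.0592 = (2)(+2.60) / 0.0592 = 87.8.

87.8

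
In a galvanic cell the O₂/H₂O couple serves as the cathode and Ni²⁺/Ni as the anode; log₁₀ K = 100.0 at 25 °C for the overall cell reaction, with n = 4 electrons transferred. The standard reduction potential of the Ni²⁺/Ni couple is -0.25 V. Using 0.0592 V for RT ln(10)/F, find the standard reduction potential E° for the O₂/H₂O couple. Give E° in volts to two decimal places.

E°cell = (0.0592/n)·log K = (0.0592/4)(100.0) = +1.480 V.
Since O₂/H₂O is the cathode and Ni²⁺/Ni the anode, E°cell = E°(O₂/H₂O) − E°(Ni²⁺/Ni).
So E°(O₂/H₂O) = E°cell + E°(Ni²⁺/Ni) = +1.480 + (-0.25) = +1.23 V.

+1.23 V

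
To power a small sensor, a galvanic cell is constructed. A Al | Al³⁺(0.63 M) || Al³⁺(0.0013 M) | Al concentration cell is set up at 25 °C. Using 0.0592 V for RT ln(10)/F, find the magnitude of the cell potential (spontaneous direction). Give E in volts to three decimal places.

+0.053 V

For a concentration cell E°cell = 0. The 0.63 M side is the cathode (reduction is favoured where [Al³⁺] is higher).
With n = 3, E = −(0.0592/3) log([Al³⁺]ₐₙ/[Al³⁺]꜀ₐₜ) = −(0.0592/3) log(0.0013/0.63) = −(0.0592/3)(-2.685) = +0.053 V.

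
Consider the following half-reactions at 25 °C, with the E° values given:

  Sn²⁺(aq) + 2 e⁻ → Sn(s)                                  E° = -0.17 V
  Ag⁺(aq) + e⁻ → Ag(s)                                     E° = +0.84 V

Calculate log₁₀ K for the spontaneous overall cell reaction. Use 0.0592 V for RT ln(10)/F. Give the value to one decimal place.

34.1

Cathode: Ag⁺/Ag; anode: Sn²⁺/Sn. E°cell = +1.01 V, n = 2.
log K = nE°cell / 0.0592 = (2)(+1.01) / 0.0592 = 34.1.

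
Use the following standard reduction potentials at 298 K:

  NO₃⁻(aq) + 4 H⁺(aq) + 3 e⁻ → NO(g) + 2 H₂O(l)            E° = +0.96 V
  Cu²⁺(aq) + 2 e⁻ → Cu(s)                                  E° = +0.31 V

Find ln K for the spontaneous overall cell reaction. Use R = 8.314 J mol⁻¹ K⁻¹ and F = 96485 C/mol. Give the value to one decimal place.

151.9

Cathode: NO₃⁻/NO; anode: Cu²⁺/Cu. E°cell = (+0.96) − (+0.31) = +0.65 V, with n = 6.
ΔG° = −nFE° = −RT ln K, so ln K = nFE°/(RT) = (6)(96485)(+0.65) / ((8.314)(298)) = 151.879.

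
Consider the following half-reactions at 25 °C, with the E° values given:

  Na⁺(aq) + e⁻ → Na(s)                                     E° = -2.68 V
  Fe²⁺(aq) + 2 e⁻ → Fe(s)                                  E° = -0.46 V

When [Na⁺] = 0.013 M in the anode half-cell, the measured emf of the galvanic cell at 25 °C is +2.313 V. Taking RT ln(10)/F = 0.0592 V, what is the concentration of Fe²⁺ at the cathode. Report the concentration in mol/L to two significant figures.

0.23 M

Fe²⁺/Fe is the cathode, Na⁺/Na the anode: E°cell = +2.22 V, n = 2.
Overall reaction: Fe²⁺(aq) + 2 Na(s) → Fe(s) + 2 Na⁺(aq); Q = [Na⁺]^2/[Fe²⁺]^1.
From E = E° − (0.0592/n) log Q: log Q = (E° − E)·n/0.0592 = (+2.22 − (+2.313))·2/0.0592 = -3.1419.
So 1·log[Fe²⁺] = 2·log(0.013) − log Q = -3.7721 − (-3.1419) = -0.6302; [Fe²⁺] = 10^(-0.6302) ≈ 0.23 M.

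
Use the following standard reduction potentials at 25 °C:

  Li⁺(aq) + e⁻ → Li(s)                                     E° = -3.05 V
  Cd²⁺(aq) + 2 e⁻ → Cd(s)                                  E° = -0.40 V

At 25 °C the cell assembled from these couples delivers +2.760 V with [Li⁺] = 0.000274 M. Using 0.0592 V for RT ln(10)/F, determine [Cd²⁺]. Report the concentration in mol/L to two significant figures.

0.00039 M

Cd²⁺/Cd is the cathode, Li⁺/Li the anode: E°cell = +2.65 V, n = 2.
Overall reaction: Cd²⁺(aq) + 2 Li(s) → Cd(s) + 2 Li⁺(aq); Q = [Li⁺]^2/[Cd²⁺]^1.
From E = E° − (0.0592/n) log Q: log Q = (E° − E)·n/0.0592 = (+2.65 − (+2.760))·2/0.0592 = -3.7162.
So 1·log[Cd²⁺] = 2·log(0.000274) − log Q = -7.1245 − (-3.7162) = -3.4083; [Cd²⁺] = 10^(-3.4083) ≈ 0.00039 M.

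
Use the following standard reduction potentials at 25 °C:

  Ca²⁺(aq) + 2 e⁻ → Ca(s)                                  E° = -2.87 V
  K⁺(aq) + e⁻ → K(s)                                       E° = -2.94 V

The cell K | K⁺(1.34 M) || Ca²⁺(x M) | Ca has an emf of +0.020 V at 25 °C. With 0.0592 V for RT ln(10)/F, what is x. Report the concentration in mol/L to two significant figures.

Ca²⁺/Ca is the cathode, K⁺/K the anode: E°cell = +0.07 V, n = 2.
Overall reaction: Ca²⁺(aq) + 2 K(s) → Ca(s) + 2 K⁺(aq); Q = [K⁺]^2/[Ca²⁺]^1.
From E = E° − (0.0592/n) log Q: log Q = (E° − E)·n/0.0592 = (+0.07 − (+0.020))·2/0.0592 = 1.6892.
So 1·log[Ca²⁺] = 2·log(1.34) − log Q = 0.2542 − (1.6892) = -1.4350; [Ca²⁺] = 10^(-1.4350) ≈ 0.037 M.

0.037 M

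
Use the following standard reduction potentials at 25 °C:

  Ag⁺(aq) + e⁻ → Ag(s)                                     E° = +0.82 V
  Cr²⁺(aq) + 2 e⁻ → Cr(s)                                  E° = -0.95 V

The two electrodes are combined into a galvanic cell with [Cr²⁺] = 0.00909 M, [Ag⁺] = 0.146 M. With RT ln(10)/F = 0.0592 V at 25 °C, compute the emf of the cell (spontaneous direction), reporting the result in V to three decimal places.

Ag⁺/Ag is the cathode (higher E°), Cr²⁺/Cr the anode: E°cell = +0.82 − (-0.95) = +1.77 V, n = 2.
Overall: 2 Ag⁺(aq) + Cr(s) → 2 Ag(s) + Cr²⁺(aq)
Q = [Cr²⁺] / ([Ag⁺]^2); log Q = -0.370.
E = E° − (0.0592/n) log Q = +1.77 − (0.0592/2)(-0.370) = +1.781 V.

+1.781 V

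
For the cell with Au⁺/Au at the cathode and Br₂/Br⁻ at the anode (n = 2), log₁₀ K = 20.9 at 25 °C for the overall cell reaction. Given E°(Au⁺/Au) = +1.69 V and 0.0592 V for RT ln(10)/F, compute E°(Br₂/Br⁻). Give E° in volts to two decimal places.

E°cell = (0.0592/n)·log K = (0.0592/2)(20.9) = +0.619 V.
Since Au⁺/Au is the cathode and Br₂/Br⁻ the anode, E°cell = E°(Au⁺/Au) − E°(Br₂/Br⁻).
So E°(Br₂/Br⁻) = E°(Au⁺/Au) − E°cell = (+1.69) − (+0.619) = +1.07 V.

+1.07 V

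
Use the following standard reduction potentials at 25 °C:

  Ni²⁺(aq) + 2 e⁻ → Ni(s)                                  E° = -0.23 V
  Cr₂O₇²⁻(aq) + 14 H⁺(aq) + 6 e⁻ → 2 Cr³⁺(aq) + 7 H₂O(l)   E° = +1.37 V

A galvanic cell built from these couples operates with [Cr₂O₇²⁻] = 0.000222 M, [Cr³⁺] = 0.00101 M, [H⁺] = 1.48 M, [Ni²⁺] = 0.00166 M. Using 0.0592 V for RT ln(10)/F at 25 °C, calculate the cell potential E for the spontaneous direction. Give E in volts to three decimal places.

+1.729 V

Cr₂O₇²⁻/Cr³⁺ is the cathode (higher E°), Ni²⁺/Ni the anode: E°cell = +1.37 − (-0.23) = +1.60 V, n = 6.
Overall: Cr₂O₇²⁻(aq) + 14 H⁺(aq) + 3 Ni(s) → 2 Cr³⁺(aq) + 7 H₂O(l) + 3 Ni²⁺(aq)
Q = [Cr³⁺]^2·[Ni²⁺]^3 / ([Cr₂O₇²⁻]·[H⁺]^14); log Q = -13.061.
E = E° − (0.0592/n) log Q = +1.60 − (0.0592/6)(-13.061) = +1.729 V.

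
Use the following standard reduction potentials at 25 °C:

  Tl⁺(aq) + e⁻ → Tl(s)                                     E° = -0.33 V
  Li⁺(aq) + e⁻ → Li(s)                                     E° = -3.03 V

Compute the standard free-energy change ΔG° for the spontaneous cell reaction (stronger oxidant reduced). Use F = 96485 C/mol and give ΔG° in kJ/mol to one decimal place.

-260.5 kJ/mol

Tl⁺/Tl (E° = -0.33 V) is the cathode; Li⁺/Li (E° = -3.03 V) is the anode, so E°cell = +2.70 V.
Balancing electrons gives n = 1 (lcm of 1 and 1).
ΔG° = −nFE° = −(1)(96485)(+2.70) = -260,510 J = -260.5 kJ/mol.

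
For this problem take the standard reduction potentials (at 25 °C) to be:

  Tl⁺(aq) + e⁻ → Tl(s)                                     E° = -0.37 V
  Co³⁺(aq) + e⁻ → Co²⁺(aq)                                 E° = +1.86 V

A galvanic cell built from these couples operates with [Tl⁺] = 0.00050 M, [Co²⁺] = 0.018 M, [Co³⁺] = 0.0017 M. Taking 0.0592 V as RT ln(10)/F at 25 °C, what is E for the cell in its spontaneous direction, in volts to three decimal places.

Co³⁺/Co²⁺ is the cathode (higher E°), Tl⁺/Tl the anode: E°cell = +1.86 − (-0.37) = +2.23 V, n = 1.
Overall: Co³⁺(aq) + Tl(s) → Co²⁺(aq) + Tl⁺(aq)
Q = [Co²⁺]·[Tl⁺] / ([Co³⁺]); log Q = -2.276.
E = E° − (0.0592/n) log Q = +2.23 − (0.0592/1)(-2.276) = +2.365 V.

+2.365 V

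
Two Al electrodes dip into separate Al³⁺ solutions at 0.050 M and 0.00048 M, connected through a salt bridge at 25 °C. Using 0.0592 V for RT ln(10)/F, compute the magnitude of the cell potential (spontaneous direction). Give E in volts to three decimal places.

+0.040 V

For a concentration cell E°cell = 0. The 0.050 M side is the cathode (reduction is favoured where [Al³⁺] is higher).
With n = 3, E = −(0.0592/3) log([Al³⁺]ₐₙ/[Al³⁺]꜀ₐₜ) = −(0.0592/3) log(0.00048/0.05) = −(0.0592/3)(-2.018) = +0.040 V.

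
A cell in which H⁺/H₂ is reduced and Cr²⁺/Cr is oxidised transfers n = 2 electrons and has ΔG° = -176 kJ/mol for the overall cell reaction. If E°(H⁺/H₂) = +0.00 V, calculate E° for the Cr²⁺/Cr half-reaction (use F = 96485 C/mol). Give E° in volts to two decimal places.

E°cell = −ΔG°/(nF) = −(-176×10³)/((2)(96485)) = +0.912 V.
Since H⁺/H₂ is the cathode and Cr²⁺/Cr the anode, E°cell = E°(H⁺/H₂) − E°(Cr²⁺/Cr).
So E°(Cr²⁺/Cr) = E°(H⁺/H₂) − E°cell = (+0.00) − (+0.912) = -0.91 V.

-0.91 V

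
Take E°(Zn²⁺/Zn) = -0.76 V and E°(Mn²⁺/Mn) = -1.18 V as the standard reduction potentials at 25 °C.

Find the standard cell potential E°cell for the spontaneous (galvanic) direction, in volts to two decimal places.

+0.42 V

The Zn²⁺/Zn couple has the higher reduction potential, so it is the cathode; Mn²⁺/Mn is oxidised at the anode.
E°cell = E°(cathode) − E°(anode) = (-0.76) − (-1.18) = +0.42 V.
Since E°cell > 0, the reaction is spontaneous under standard conditions.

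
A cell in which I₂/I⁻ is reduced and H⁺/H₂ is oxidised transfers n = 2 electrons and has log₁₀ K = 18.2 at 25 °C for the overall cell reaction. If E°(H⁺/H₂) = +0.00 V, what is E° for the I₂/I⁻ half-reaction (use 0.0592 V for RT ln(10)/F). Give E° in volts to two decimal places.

E°cell = (0.0592/n)·log K = (0.0592/2)(18.2) = +0.539 V.
Since I₂/I⁻ is the cathode and H⁺/H₂ the anode, E°cell = E°(I₂/I⁻) − E°(H⁺/H₂).
So E°(I₂/I⁻) = E°cell + E°(H⁺/H₂) = +0.539 + (+0.00) = +0.54 V.

+0.54 V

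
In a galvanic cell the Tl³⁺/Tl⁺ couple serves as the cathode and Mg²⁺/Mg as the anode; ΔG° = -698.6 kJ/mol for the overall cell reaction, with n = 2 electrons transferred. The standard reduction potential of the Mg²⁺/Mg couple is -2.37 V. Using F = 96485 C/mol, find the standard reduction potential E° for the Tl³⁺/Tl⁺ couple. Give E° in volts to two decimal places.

+1.25 V

E°cell = −ΔG°/(nF) = −(-698.6×10³)/((2)(96485)) = +3.620 V.
Since Tl³⁺/Tl⁺ is the cathode and Mg²⁺/Mg the anode, E°cell = E°(Tl³⁺/Tl⁺) − E°(Mg²⁺/Mg).
So E°(Tl³⁺/Tl⁺) = E°cell + E°(Mg²⁺/Mg) = +3.620 + (-2.37) = +1.25 V.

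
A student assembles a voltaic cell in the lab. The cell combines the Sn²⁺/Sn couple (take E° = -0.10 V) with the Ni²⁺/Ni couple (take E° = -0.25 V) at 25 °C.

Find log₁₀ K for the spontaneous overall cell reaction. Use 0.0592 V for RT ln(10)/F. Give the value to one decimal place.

Cathode: Sn²⁺/Sn; anode: Ni²⁺/Ni. E°cell = +0.15 V, n = 2.
log K = nE°cell / 0.0592 = (2)(+0.15) / 0.0592 = 5.1.

5.1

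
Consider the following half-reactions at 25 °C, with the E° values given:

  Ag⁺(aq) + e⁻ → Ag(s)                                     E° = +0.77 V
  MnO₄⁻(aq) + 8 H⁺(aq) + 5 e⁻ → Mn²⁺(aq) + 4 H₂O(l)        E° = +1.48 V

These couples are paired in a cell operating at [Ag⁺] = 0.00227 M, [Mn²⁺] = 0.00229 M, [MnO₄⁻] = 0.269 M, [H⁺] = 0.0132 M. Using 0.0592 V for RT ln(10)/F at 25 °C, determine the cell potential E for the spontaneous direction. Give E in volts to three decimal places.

+0.713 V

MnO₄⁻/Mn²⁺ is the cathode (higher E°), Ag⁺/Ag the anode: E°cell = +1.48 − (+0.77) = +0.71 V, n = 5.
Overall: MnO₄⁻(aq) + 8 H⁺(aq) + 5 Ag(s) → Mn²⁺(aq) + 4 H₂O(l) + 5 Ag⁺(aq)
Q = [Mn²⁺]·[Ag⁺]^5 / ([MnO₄⁻]·[H⁺]^8); log Q = -0.254.
E = E° − (0.0592/n) log Q = +0.71 − (0.0592/5)(-0.254) = +0.713 V.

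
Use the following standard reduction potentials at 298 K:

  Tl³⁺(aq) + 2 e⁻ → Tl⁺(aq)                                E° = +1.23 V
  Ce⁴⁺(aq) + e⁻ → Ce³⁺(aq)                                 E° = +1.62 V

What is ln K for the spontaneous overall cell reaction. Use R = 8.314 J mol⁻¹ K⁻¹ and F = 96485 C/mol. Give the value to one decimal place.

Cathode: Ce⁴⁺/Ce³⁺; anode: Tl³⁺/Tl⁺. E°cell = (+1.62) − (+1.23) = +0.39 V, with n = 2.
ΔG° = −nFE° = −RT ln K, so ln K = nFE°/(RT) = (2)(96485)(+0.39) / ((8.314)(298)) = 30.376.

30.4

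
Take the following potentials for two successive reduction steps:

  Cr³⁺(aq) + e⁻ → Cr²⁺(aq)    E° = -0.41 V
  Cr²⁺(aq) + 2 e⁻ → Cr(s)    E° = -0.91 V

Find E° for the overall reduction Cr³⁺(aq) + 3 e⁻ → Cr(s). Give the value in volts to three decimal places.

-0.743 V

Since ΔG° = −nFE° is additive over sequential reductions, n₃E°₃ = n₁E°₁ + n₂E°₂.
E°₃ = (1×-0.41 + 2×-0.91) / 3 = (-2.230) / 3 = -0.743 V.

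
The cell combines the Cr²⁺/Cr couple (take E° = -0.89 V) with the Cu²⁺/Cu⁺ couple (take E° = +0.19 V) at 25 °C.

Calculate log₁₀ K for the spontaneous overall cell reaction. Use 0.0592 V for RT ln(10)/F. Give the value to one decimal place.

Cathode: Cu²⁺/Cu⁺; anode: Cr²⁺/Cr. E°cell = +1.08 V, n = 2.
log K = nE°cell / 0.0592 = (2)(+1.08) / 0.0592 = 36.5.

36.5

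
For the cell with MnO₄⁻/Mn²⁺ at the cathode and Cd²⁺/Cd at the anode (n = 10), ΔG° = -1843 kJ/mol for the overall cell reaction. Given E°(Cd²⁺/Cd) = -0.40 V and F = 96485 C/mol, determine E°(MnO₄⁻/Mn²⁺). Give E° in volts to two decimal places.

+1.51 V

E°cell = −ΔG°/(nF) = −(-1843×10³)/((10)(96485)) = +1.910 V.
Since MnO₄⁻/Mn²⁺ is the cathode and Cd²⁺/Cd the anode, E°cell = E°(MnO₄⁻/Mn²⁺) − E°(Cd²⁺/Cd).
So E°(MnO₄⁻/Mn²⁺) = E°cell + E°(Cd²⁺/Cd) = +1.910 + (-0.40) = +1.51 V.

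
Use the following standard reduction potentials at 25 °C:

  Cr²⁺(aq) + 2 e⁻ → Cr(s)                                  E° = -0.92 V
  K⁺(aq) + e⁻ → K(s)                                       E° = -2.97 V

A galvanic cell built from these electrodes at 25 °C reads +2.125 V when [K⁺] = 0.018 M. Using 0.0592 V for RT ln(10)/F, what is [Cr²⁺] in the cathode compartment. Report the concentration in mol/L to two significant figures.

0.11 M

Cr²⁺/Cr is the cathode, K⁺/K the anode: E°cell = +2.05 V, n = 2.
Overall reaction: Cr²⁺(aq) + 2 K(s) → Cr(s) + 2 K⁺(aq); Q = [K⁺]^2/[Cr²⁺]^1.
From E = E° − (0.0592/n) log Q: log Q = (E° − E)·n/0.0592 = (+2.05 − (+2.125))·2/0.0592 = -2.5338.
So 1·log[Cr²⁺] = 2·log(0.018) − log Q = -3.4895 − (-2.5338) = -0.9557; [Cr²⁺] = 10^(-0.9557) ≈ 0.11 M.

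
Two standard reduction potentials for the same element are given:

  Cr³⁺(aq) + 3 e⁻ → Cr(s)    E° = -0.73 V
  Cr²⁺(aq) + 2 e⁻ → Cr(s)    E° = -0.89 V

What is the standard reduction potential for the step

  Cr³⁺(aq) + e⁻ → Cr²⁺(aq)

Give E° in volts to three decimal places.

-0.410 V

Sequential free energies add, so n₃E°₃ = n₁E°₁ + n₂E°₂.
With n₃ = 3, and the known step contributing 2×(-0.89) V, the unknown satisfies 1·E° = 3×(-0.73) − 2×(-0.89) = -0.410.
E° = -0.410 / 1 = -0.410 V.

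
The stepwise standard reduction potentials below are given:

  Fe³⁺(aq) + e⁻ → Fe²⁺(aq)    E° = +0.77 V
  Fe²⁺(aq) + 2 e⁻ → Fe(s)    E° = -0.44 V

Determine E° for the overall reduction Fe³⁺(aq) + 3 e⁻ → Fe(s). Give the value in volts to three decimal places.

Adding the free-energy changes (−nFE°) of the two steps gives −n₃FE°₃ = −n₁FE°₁ − n₂FE°₂.
E°₃ = (1×+0.77 + 2×-0.44) / 3 = (-0.110) / 3 = -0.037 V.

-0.037 V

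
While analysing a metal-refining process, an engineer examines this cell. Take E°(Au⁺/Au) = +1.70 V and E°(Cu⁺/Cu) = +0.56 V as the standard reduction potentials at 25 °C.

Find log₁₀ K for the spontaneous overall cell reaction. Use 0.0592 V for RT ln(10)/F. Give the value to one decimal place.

19.3

Cathode: Au⁺/Au; anode: Cu⁺/Cu. E°cell = +1.14 V, n = 1.
log K = nE°cell / 0.0592 = (1)(+1.14) / 0.0592 = 19.3.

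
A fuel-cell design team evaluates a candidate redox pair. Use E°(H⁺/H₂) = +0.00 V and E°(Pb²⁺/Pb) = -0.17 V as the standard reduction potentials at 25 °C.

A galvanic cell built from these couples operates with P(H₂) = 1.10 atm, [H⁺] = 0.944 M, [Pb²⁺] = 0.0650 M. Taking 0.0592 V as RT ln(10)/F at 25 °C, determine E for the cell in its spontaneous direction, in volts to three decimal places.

H⁺/H₂ is the cathode (higher E°), Pb²⁺/Pb the anode: E°cell = +0.00 − (-0.17) = +0.17 V, n = 2.
Overall: 2 H⁺(aq) + Pb(s) → H₂(g) + Pb²⁺(aq)
Q = P(H₂)·[Pb²⁺] / ([H⁺]^2); log Q = -1.096.
E = E° − (0.0592/n) log Q = +0.17 − (0.0592/2)(-1.096) = +0.202 V.

+0.202 V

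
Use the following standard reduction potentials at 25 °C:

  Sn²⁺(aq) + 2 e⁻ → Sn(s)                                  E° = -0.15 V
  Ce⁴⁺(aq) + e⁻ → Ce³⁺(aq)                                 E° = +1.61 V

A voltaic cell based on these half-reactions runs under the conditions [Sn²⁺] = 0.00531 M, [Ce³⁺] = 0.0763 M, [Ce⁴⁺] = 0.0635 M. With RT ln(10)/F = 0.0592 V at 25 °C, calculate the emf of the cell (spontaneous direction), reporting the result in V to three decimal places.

+1.823 V

Ce⁴⁺/Ce³⁺ is the cathode (higher E°), Sn²⁺/Sn the anode: E°cell = +1.61 − (-0.15) = +1.76 V, n = 2.
Overall: 2 Ce⁴⁺(aq) + Sn(s) → 2 Ce³⁺(aq) + Sn²⁺(aq)
Q = [Ce³⁺]^2·[Sn²⁺] / ([Ce⁴⁺]^2); log Q = -2.115.
E = E° − (0.0592/n) log Q = +1.76 − (0.0592/2)(-2.115) = +1.823 V.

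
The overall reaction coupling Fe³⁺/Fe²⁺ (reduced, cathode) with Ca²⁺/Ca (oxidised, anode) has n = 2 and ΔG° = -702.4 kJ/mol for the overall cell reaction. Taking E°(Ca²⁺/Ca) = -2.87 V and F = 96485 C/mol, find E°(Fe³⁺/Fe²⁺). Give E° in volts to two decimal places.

E°cell = −ΔG°/(nF) = −(-702.4×10³)/((2)(96485)) = +3.640 V.
Since Fe³⁺/Fe²⁺ is the cathode and Ca²⁺/Ca the anode, E°cell = E°(Fe³⁺/Fe²⁺) − E°(Ca²⁺/Ca).
So E°(Fe³⁺/Fe²⁺) = E°cell + E°(Ca²⁺/Ca) = +3.640 + (-2.87) = +0.77 V.

+0.77 V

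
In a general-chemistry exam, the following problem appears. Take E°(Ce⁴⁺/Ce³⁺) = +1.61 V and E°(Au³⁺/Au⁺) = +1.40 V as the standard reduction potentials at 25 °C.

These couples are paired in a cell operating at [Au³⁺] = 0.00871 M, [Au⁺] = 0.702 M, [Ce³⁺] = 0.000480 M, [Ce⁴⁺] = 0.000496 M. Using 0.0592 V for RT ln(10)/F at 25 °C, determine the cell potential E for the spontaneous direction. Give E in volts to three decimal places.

Ce⁴⁺/Ce³⁺ is the cathode (higher E°), Au³⁺/Au⁺ the anode: E°cell = +1.61 − (+1.40) = +0.21 V, n = 2.
Overall: 2 Ce⁴⁺(aq) + Au⁺(aq) → 2 Ce³⁺(aq) + Au³⁺(aq)
Q = [Ce³⁺]^2·[Au³⁺] / ([Ce⁴⁺]^2·[Au⁺]); log Q = -1.935.
E = E° − (0.0592/n) log Q = +0.21 − (0.0592/2)(-1.935) = +0.267 V.

+0.267 V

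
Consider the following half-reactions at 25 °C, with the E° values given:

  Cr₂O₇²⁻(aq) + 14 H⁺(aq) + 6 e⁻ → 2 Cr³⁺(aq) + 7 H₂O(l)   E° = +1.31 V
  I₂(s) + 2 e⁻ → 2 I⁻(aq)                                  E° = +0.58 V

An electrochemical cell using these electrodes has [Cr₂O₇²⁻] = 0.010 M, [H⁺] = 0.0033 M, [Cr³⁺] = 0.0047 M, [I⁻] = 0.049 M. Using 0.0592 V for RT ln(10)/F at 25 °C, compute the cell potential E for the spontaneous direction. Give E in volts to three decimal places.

+0.336 V

Cr₂O₇²⁻/Cr³⁺ is the cathode (higher E°), I₂/I⁻ the anode: E°cell = +1.31 − (+0.58) = +0.73 V, n = 6.
Overall: Cr₂O₇²⁻(aq) + 14 H⁺(aq) + 6 I⁻(aq) → 2 Cr³⁺(aq) + 7 H₂O(l) + 3 I₂(s)
Q = [Cr³⁺]^2 / ([Cr₂O₇²⁻]·[H⁺]^14·[I⁻]^6); log Q = 39.944.
E = E° − (0.0592/n) log Q = +0.73 − (0.0592/6)(39.944) = +0.336 V.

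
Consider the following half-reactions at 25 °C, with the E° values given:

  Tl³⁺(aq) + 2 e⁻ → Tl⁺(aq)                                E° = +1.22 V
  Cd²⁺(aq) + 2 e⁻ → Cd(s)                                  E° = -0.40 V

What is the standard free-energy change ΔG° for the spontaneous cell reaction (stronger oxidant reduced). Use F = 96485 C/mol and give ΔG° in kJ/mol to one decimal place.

Tl³⁺/Tl⁺ (E° = +1.22 V) is the cathode; Cd²⁺/Cd (E° = -0.40 V) is the anode, so E°cell = +1.62 V.
Balancing electrons gives n = 2 (lcm of 2 and 2).
ΔG° = −nFE° = −(2)(96485)(+1.62) = -312,611 J = -312.6 kJ/mol.

-312.6 kJ/mol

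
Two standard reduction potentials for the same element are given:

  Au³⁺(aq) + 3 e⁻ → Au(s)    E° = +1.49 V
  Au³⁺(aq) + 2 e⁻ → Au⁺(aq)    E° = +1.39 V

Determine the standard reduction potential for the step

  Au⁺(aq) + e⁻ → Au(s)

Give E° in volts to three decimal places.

+1.690 V

Sequential free energies add, so n₃E°₃ = n₁E°₁ + n₂E°₂.
With n₃ = 3, and the known step contributing 2×(+1.39) V, the unknown satisfies 1·E° = 3×(+1.49) − 2×(+1.39) = +1.690.
E° = +1.690 / 1 = +1.690 V.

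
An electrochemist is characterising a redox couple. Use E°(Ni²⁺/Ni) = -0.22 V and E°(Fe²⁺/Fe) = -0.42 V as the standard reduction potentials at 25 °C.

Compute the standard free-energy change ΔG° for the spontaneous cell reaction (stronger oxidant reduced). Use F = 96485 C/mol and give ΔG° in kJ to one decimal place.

-38.6 kJ

Ni²⁺/Ni (E° = -0.22 V) is the cathode; Fe²⁺/Fe (E° = -0.42 V) is the anode, so E°cell = +0.20 V.
Balancing electrons gives n = 2 (lcm of 2 and 2).
ΔG° = −nFE° = −(2)(96485)(+0.20) = -38,594 J = -38.6 kJ.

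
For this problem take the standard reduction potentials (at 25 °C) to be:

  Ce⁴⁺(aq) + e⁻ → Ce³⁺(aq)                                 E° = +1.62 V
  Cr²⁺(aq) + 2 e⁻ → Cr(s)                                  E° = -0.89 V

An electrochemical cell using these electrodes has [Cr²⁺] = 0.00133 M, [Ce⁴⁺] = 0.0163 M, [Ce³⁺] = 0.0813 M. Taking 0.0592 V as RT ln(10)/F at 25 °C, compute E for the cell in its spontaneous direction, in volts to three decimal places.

+2.554 V

Ce⁴⁺/Ce³⁺ is the cathode (higher E°), Cr²⁺/Cr the anode: E°cell = +1.62 − (-0.89) = +2.51 V, n = 2.
Overall: 2 Ce⁴⁺(aq) + Cr(s) → 2 Ce³⁺(aq) + Cr²⁺(aq)
Q = [Ce³⁺]^2·[Cr²⁺] / ([Ce⁴⁺]^2); log Q = -1.480.
E = E° − (0.0592/n) log Q = +2.51 − (0.0592/2)(-1.480) = +2.554 V.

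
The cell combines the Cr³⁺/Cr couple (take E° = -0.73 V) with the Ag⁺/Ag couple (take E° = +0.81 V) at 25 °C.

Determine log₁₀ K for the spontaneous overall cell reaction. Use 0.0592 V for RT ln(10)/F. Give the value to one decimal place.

78.0

Cathode: Ag⁺/Ag; anode: Cr³⁺/Cr. E°cell = +1.54 V, n = 3.
log K = nE°cell / 0.0592 = (3)(+1.54) / 0.0592 = 78.0.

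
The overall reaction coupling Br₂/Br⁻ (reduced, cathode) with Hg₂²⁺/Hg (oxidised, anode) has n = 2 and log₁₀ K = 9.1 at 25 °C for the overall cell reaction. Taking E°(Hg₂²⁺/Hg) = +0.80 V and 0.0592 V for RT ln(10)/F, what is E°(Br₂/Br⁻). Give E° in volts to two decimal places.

E°cell = (0.0592/n)·log K = (0.0592/2)(9.1) = +0.269 V.
Since Br₂/Br⁻ is the cathode and Hg₂²⁺/Hg the anode, E°cell = E°(Br₂/Br⁻) − E°(Hg₂²⁺/Hg).
So E°(Br₂/Br⁻) = E°cell + E°(Hg₂²⁺/Hg) = +0.269 + (+0.80) = +1.07 V.

+1.07 V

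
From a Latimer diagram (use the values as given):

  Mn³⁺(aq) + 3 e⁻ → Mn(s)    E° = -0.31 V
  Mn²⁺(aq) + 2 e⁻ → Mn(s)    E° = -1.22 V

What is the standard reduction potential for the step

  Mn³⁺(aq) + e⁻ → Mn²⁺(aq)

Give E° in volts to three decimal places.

Sequential free energies add, so n₃E°₃ = n₁E°₁ + n₂E°₂.
With n₃ = 3, and the known step contributing 2×(-1.22) V, the unknown satisfies 1·E° = 3×(-0.31) − 2×(-1.22) = +1.510.
E° = +1.510 / 1 = +1.510 V.

+1.510 V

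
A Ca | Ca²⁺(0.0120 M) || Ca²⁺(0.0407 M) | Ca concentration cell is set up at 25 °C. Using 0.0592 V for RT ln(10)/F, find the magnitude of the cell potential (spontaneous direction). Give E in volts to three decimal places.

+0.016 V

For a concentration cell E°cell = 0. The 0.0407 M side is the cathode (reduction is favoured where [Ca²⁺] is higher).
With n = 2, E = −(0.0592/2) log([Ca²⁺]ₐₙ/[Ca²⁺]꜀ₐₜ) = −(0.0592/2) log(0.012/0.0407) = −(0.0592/2)(-0.530) = +0.016 V.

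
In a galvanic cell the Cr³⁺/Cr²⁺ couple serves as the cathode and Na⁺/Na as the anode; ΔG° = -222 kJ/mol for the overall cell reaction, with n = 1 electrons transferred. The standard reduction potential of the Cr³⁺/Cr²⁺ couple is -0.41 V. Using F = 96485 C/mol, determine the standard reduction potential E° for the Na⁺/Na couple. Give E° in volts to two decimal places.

E°cell = −ΔG°/(nF) = −(-222×10³)/((1)(96485)) = +2.301 V.
Since Cr³⁺/Cr²⁺ is the cathode and Na⁺/Na the anode, E°cell = E°(Cr³⁺/Cr²⁺) − E°(Na⁺/Na).
So E°(Na⁺/Na) = E°(Cr³⁺/Cr²⁺) − E°cell = (-0.41) − (+2.301) = -2.71 V.

-2.71 V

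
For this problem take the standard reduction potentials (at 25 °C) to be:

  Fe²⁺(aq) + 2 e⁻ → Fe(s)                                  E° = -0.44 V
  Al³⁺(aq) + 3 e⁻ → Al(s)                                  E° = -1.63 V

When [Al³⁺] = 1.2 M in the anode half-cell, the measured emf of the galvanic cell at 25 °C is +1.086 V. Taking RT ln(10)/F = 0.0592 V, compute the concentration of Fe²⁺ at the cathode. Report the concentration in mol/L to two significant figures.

Fe²⁺/Fe is the cathode, Al³⁺/Al the anode: E°cell = +1.19 V, n = 6.
Overall reaction: 3 Fe²⁺(aq) + 2 Al(s) → 3 Fe(s) + 2 Al³⁺(aq); Q = [Al³⁺]^2/[Fe²⁺]^3.
From E = E° − (0.0592/n) log Q: log Q = (E° − E)·n/0.0592 = (+1.19 − (+1.086))·6/0.0592 = 10.5405.
So 3·log[Fe²⁺] = 2·log(1.2) − log Q = 0.1584 − (10.5405) = -10.3821; log[Fe²⁺] = -10.3821 / 3 = -3.4607; [Fe²⁺] = 10^(-3.4607) ≈ 0.00035 M.

0.00035 M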